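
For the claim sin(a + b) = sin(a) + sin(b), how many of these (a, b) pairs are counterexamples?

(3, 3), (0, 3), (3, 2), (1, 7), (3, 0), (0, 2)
Testing each pair:
(3, 3): LHS = sin(6) ≈ -0.2794, RHS = 2·sin(3) ≈ 0.2822 → counterexample
(0, 3): LHS = sin(3) ≈ 0.1411, RHS = sin(3) ≈ 0.1411 → satisfies claim
(3, 2): LHS = sin(5) ≈ -0.9589, RHS = sin(3) + sin(2) ≈ 1.05 → counterexample
(1, 7): LHS = sin(8) ≈ 0.9894, RHS = sin(7) + sin(1) ≈ 1.498 → counterexample
(3, 0): LHS = sin(3) ≈ 0.1411, RHS = sin(3) ≈ 0.1411 → satisfies claim
(0, 2): LHS = sin(2) ≈ 0.9093, RHS = sin(2) ≈ 0.9093 → satisfies claim

That makes 3 counterexamples.

Answer: 3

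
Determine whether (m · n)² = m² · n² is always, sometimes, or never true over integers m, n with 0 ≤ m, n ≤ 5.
Always true

The identity holds for every pair in the range. For instance at (m, n) = (1, 3): both sides equal 9.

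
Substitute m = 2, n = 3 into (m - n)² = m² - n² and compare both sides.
LHS = (2 - 3)² = 1
RHS = 2² - 3² = -5

LHS ≠ RHS, so the equation does not hold here.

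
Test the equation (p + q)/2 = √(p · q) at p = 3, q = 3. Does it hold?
Holds

Substituting p = 3, q = 3:

LHS = (3 + 3)/2 = 3
RHS = √(3 · 3) = 3

LHS = RHS, so the equation holds at this point.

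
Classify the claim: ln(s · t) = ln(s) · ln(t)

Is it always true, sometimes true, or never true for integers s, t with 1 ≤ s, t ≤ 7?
Sometimes true

It holds at (s, t) = (1, 1) (both sides equal 0), but fails at (s, t) = (7, 3) (LHS = ln(21) ≈ 3.045, RHS = ln(3)·ln(7) ≈ 2.138).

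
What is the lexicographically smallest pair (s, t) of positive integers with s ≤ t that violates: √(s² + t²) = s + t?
Substituting (1, 1) into the claim:
LHS = √(1² + 1²) = √(2) ≈ 1.414
RHS = 1 + 1 = 2

Since LHS ≠ RHS, this pair disproves the claim, and no lexicographically smaller pair (s ≤ t, positive integers) does.

For instance (7, 8) is also a counterexample (LHS = √(113) ≈ 10.63, RHS = 15), but it's lexicographically larger.

Answer: (s, t) = (1, 1)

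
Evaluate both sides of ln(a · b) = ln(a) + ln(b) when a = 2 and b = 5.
LHS = ln(2 · 5) = ln(10) ≈ 2.303
RHS = ln(2) + ln(5) ≈ 2.303

LHS = RHS: the two sides agree.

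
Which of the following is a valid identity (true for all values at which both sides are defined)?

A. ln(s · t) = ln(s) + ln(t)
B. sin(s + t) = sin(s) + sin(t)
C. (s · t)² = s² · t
A

A: holds — e.g. at (3, 5), both sides equal ln(15) ≈ 2.708.
B: fails at (1, 3) — LHS = sin(4) ≈ -0.7568, RHS = sin(3) + sin(1) ≈ 0.9826.
C: fails at (3, 7) — LHS = 441, RHS = 63.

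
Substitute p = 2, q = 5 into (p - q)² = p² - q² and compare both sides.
LHS = (2 - 5)² = 9
RHS = 2² - 5² = -21

LHS ≠ RHS, so the equation does not hold here.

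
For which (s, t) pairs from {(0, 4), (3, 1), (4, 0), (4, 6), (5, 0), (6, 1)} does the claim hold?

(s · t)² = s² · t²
Testing each pair:
(0, 4): LHS = 0, RHS = 0 → holds
(3, 1): LHS = 9, RHS = 9 → holds
(4, 0): LHS = 0, RHS = 0 → holds
(4, 6): LHS = 576, RHS = 576 → holds
(5, 0): LHS = 0, RHS = 0 → holds
(6, 1): LHS = 36, RHS = 36 → holds

Every pair satisfies the claim.

Answer: All pairs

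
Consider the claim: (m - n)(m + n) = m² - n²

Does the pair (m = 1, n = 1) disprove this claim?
Substituting m = 1, n = 1:
LHS = (1 - 1)(1 + 1) = 0
RHS = 1² - 1² = 0

The sides agree, so this pair does not disprove the claim.

Answer: No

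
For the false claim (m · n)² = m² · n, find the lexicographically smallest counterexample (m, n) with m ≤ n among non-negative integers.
Substituting (1, 2) into the claim:
LHS = (1 · 2)² = 4
RHS = 1² · 2 = 2

Since LHS ≠ RHS, this pair disproves the claim, and no lexicographically smaller pair (m ≤ n, non-negative integers) does.

For instance (2, 7) is also a counterexample (LHS = 196, RHS = 28), but it's lexicographically larger.

Answer: (m, n) = (1, 2)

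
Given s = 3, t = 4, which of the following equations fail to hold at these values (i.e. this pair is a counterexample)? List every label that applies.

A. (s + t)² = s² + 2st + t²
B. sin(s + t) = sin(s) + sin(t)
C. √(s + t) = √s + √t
B, C

Evaluating each claim at the given values:
A. LHS = 49, RHS = 49 → holds here (LHS = RHS)
B. LHS = sin(7) ≈ 0.657, RHS = sin(4) + sin(3) ≈ -0.6157 → fails here (LHS ≠ RHS)
C. LHS = √(7) ≈ 2.646, RHS = √(3) + 2 ≈ 3.732 → fails here (LHS ≠ RHS)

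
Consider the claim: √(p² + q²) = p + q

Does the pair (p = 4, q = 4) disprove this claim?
Substituting p = 4, q = 4:
LHS = √(4² + 4²) = 4·√(2) ≈ 5.657
RHS = 4 + 4 = 8

Since LHS ≠ RHS, this pair disproves the claim.

Answer: Yes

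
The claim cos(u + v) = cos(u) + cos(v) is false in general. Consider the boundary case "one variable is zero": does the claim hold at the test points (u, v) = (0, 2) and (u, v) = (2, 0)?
No, fails at both test points

At (0, 2): LHS = cos(2) ≈ -0.4161 ≠ RHS = cos(2) + 1 ≈ 0.5839
At (2, 0): LHS = cos(2) ≈ -0.4161 ≠ RHS = cos(2) + 1 ≈ 0.5839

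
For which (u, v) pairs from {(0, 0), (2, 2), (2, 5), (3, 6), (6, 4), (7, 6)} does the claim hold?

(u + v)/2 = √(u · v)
Testing each pair:
(0, 0): LHS = 0, RHS = 0 → holds
(2, 2): LHS = 2, RHS = 2 → holds
(2, 5): LHS = 7/2, RHS = √(10) ≈ 3.162 → fails
(3, 6): LHS = 9/2, RHS = 3·√(2) ≈ 4.243 → fails
(6, 4): LHS = 5, RHS = 2·√(6) ≈ 4.899 → fails
(7, 6): LHS = 13/2, RHS = √(42) ≈ 6.481 → fails

2 of 6 pairs satisfy the claim.

Answer: (0, 0), (2, 2)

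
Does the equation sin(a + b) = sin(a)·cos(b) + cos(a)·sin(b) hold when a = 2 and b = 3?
Substituting a = 2, b = 3:

LHS = sin(2 + 3) = sin(5) ≈ -0.9589
RHS = sin(2)·cos(3) + cos(2)·sin(3) = sin(2)·cos(3) + sin(3)·cos(2) ≈ -0.9589

LHS = RHS, so the equation holds at this point.

Answer: Holds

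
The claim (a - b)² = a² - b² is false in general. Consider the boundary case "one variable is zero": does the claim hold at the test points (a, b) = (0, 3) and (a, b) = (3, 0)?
At (0, 3): LHS = 9 ≠ RHS = -9
At (3, 0): LHS = 9, RHS = 9 → equal

Answer: Only at (3, 0)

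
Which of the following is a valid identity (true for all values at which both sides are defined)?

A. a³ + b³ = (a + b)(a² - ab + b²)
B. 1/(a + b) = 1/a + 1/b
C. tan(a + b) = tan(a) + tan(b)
A: holds — e.g. at (5, 8), both sides equal 637.
B: fails at (4, 5) — LHS = 1/9, RHS = 9/20.
C: fails at (1, 4) — LHS = tan(5) ≈ -3.381, RHS = tan(4) + tan(1) ≈ 2.715.

Answer: A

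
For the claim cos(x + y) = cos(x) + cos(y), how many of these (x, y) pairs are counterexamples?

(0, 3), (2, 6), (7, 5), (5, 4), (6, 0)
Testing each pair:
(0, 3): LHS = cos(3) ≈ -0.99, RHS = cos(3) + 1 ≈ 0.01001 → counterexample
(2, 6): LHS = cos(8) ≈ -0.1455, RHS = cos(2) + cos(6) ≈ 0.544 → counterexample
(7, 5): LHS = cos(12) ≈ 0.8439, RHS = cos(5) + cos(7) ≈ 1.038 → counterexample
(5, 4): LHS = cos(9) ≈ -0.9111, RHS = cos(4) + cos(5) ≈ -0.37 → counterexample
(6, 0): LHS = cos(6) ≈ 0.9602, RHS = cos(6) + 1 ≈ 1.96 → counterexample

That makes 5 counterexamples.

Answer: 5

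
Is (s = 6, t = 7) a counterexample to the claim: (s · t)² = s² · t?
Yes

Substituting s = 6, t = 7:
LHS = (6 · 7)² = 1764
RHS = 6² · 7 = 252

Since LHS ≠ RHS, this pair disproves the claim.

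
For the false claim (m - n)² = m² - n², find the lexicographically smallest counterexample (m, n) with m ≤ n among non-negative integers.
At (0, 0): both sides equal 0, so it holds there.

Substituting (0, 1) into the claim:
LHS = (0 - 1)² = 1
RHS = 0² - 1² = -1

Since LHS ≠ RHS, this pair disproves the claim, and no lexicographically smaller pair (m ≤ n, non-negative integers) does.

For instance (1, 2) is also a counterexample (LHS = 1, RHS = -3), but it's lexicographically larger.

Answer: (m, n) = (0, 1)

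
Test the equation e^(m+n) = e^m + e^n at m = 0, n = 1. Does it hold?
Substituting m = 0, n = 1:

LHS = e^(0+1) = e ≈ 2.718
RHS = e^0 + e^1 = 1 + e ≈ 3.718

LHS ≠ RHS, so the equation does not hold at this point.

Answer: Fails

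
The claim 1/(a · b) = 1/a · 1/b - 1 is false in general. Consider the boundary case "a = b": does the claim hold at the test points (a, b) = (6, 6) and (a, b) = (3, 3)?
No, fails at both test points

At (6, 6): LHS = 1/36 ≠ RHS = -35/36
At (3, 3): LHS = 1/9 ≠ RHS = -8/9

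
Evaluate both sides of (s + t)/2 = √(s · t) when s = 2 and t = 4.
LHS = (2 + 4)/2 = 3
RHS = √(2 · 4) = 2·√(2) ≈ 2.828

LHS ≠ RHS (they differ by about 0.1716), so the equation does not hold here.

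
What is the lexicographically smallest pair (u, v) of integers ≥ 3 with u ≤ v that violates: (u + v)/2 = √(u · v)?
Substituting (3, 4) into the claim:
LHS = (3 + 4)/2 = 7/2
RHS = √(3 · 4) = 2·√(3) ≈ 3.464

Since LHS ≠ RHS, this pair disproves the claim, and no lexicographically smaller pair (u ≤ v, integers ≥ 3) does.

For instance (3, 9) is also a counterexample (LHS = 6, RHS = 3·√(3) ≈ 5.196), but it's lexicographically larger.

Answer: (u, v) = (3, 4)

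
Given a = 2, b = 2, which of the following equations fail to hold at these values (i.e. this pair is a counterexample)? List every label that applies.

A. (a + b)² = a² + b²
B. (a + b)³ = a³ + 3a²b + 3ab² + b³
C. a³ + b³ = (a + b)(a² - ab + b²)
Evaluating each claim at the given values:
A. LHS = 16, RHS = 8 → fails here (LHS ≠ RHS)
B. LHS = 64, RHS = 64 → holds here (LHS = RHS)
C. LHS = 16, RHS = 16 → holds here (LHS = RHS)

Answer: A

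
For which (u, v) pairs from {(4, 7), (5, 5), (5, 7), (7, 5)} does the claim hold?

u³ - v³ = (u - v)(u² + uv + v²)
All pairs

Testing each pair:
(4, 7): LHS = -279, RHS = -279 → holds
(5, 5): LHS = 0, RHS = 0 → holds
(5, 7): LHS = -218, RHS = -218 → holds
(7, 5): LHS = 218, RHS = 218 → holds

Every pair satisfies the claim.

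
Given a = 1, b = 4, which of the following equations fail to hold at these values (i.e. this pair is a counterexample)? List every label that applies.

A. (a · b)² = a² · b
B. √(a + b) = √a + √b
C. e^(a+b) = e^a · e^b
A, B

Evaluating each claim at the given values:
A. LHS = 16, RHS = 4 → fails here (LHS ≠ RHS)
B. LHS = √(5) ≈ 2.236, RHS = 3 → fails here (LHS ≠ RHS)
C. LHS = e^5 ≈ 148.4, RHS = e^5 ≈ 148.4 → holds here (LHS = RHS)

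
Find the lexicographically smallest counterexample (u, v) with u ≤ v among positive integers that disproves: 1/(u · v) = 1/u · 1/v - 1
(u, v) = (1, 1)

Substituting (1, 1) into the claim:
LHS = 1/(1 · 1) = 1
RHS = 1/1 · 1/1 - 1 = 0

Since LHS ≠ RHS, this pair disproves the claim, and no lexicographically smaller pair (u ≤ v, positive integers) does.

For instance (4, 8) is also a counterexample (LHS = 1/32, RHS = -31/32), but it's lexicographically larger.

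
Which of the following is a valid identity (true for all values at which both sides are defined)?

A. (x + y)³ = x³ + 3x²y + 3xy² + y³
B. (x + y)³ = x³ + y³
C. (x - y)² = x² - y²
A

A: holds — e.g. at (3, 4), both sides equal 343.
B: fails at (5, 5) — LHS = 1000, RHS = 250.
C: fails at (2, 4) — LHS = 4, RHS = -12.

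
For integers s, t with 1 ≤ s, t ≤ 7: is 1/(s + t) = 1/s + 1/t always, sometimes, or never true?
The claim fails for every pair in the range. For instance at (s, t) = (5, 3): LHS = 1/8, RHS = 8/15.

Answer: Never true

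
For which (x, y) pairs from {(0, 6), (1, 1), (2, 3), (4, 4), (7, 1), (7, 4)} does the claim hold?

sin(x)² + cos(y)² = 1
Testing each pair:
(0, 6): LHS = cos(6)² ≈ 0.9219, RHS = 1 → fails
(1, 1): LHS = cos(1)² + sin(1)² = 1, RHS = 1 → holds
(2, 3): LHS = sin(2)² + cos(3)² ≈ 1.807, RHS = 1 → fails
(4, 4): LHS = cos(4)² + sin(4)² = 1, RHS = 1 → holds
(7, 1): LHS = cos(1)² + sin(7)² ≈ 0.7236, RHS = 1 → fails
(7, 4): LHS = cos(4)² + sin(7)² ≈ 0.8589, RHS = 1 → fails

2 of 6 pairs satisfy the claim.

Answer: (1, 1), (4, 4)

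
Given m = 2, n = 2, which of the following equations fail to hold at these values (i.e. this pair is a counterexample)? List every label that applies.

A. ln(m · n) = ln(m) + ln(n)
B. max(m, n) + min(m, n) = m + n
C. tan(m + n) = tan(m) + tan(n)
C

Evaluating each claim at the given values:
A. LHS = ln(4) ≈ 1.386, RHS = 2·ln(2) ≈ 1.386 → holds here (LHS = RHS)
B. LHS = 4, RHS = 4 → holds here (LHS = RHS)
C. LHS = tan(4) ≈ 1.158, RHS = 2·tan(2) ≈ -4.37 → fails here (LHS ≠ RHS)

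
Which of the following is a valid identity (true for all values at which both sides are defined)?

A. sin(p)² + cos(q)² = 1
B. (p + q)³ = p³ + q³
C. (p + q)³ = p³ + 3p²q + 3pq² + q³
A: fails at (0, 1) — LHS = cos(1)² ≈ 0.2919, RHS = 1.
B: fails at (2, 7) — LHS = 729, RHS = 351.
C: holds — e.g. at (1, 1), both sides equal 8.

Answer: C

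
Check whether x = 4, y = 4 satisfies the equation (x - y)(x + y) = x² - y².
Holds

Substituting x = 4, y = 4:

LHS = (4 - 4)(4 + 4) = 0
RHS = 4² - 4² = 0

LHS = RHS, so the equation holds at this point.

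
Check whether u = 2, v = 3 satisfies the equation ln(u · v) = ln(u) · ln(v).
Fails

Substituting u = 2, v = 3:

LHS = ln(2 · 3) = ln(6) ≈ 1.792
RHS = ln(2) · ln(3) ≈ 0.7615

LHS ≠ RHS, so the equation does not hold at this point.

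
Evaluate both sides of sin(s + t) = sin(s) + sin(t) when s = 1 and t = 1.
LHS = sin(1 + 1) = sin(2) ≈ 0.9093
RHS = sin(1) + sin(1) = 2·sin(1) ≈ 1.683

LHS ≠ RHS (they differ by about 0.7736), so the equation does not hold here.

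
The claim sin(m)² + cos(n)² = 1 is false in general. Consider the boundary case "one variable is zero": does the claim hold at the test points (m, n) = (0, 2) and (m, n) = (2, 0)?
At (0, 2): LHS = cos(2)² ≈ 0.1732 ≠ RHS = 1
At (2, 0): LHS = sin(2)² + 1 ≈ 1.827 ≠ RHS = 1

Answer: No, fails at both test points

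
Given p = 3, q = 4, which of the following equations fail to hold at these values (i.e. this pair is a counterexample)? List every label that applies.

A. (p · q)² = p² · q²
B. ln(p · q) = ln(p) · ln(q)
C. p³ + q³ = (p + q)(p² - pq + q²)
Evaluating each claim at the given values:
A. LHS = 144, RHS = 144 → holds here (LHS = RHS)
B. LHS = ln(12) ≈ 2.485, RHS = ln(3)·ln(4) ≈ 1.523 → fails here (LHS ≠ RHS)
C. LHS = 91, RHS = 91 → holds here (LHS = RHS)

Answer: B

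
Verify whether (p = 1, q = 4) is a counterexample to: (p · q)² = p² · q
Yes

Substituting p = 1, q = 4:
LHS = (1 · 4)² = 16
RHS = 1² · 4 = 4

Since LHS ≠ RHS, this pair disproves the claim.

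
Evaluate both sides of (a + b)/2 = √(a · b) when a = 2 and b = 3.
LHS = (2 + 3)/2 = 5/2
RHS = √(2 · 3) = √(6) ≈ 2.449

LHS ≠ RHS (they differ by about 0.05051), so the equation does not hold here.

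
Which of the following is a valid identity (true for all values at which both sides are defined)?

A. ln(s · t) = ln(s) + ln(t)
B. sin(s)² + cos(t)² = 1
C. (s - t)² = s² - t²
A

A: holds — e.g. at (4, 4), both sides equal ln(16) ≈ 2.773.
B: fails at (2, 7) — LHS = cos(7)² + sin(2)² ≈ 1.395, RHS = 1.
C: fails at (6, 7) — LHS = 1, RHS = -13.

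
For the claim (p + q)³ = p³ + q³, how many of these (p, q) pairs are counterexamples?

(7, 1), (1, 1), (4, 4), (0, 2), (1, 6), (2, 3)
5

Testing each pair:
(7, 1): LHS = 512, RHS = 344 → counterexample
(1, 1): LHS = 8, RHS = 2 → counterexample
(4, 4): LHS = 512, RHS = 128 → counterexample
(0, 2): LHS = 8, RHS = 8 → satisfies claim
(1, 6): LHS = 343, RHS = 217 → counterexample
(2, 3): LHS = 125, RHS = 35 → counterexample

That makes 5 counterexamples.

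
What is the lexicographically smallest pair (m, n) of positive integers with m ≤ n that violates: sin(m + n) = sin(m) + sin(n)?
Substituting (1, 1) into the claim:
LHS = sin(1 + 1) = sin(2) ≈ 0.9093
RHS = sin(1) + sin(1) = 2·sin(1) ≈ 1.683

Since LHS ≠ RHS, this pair disproves the claim, and no lexicographically smaller pair (m ≤ n, positive integers) does.

For instance (2, 5) is also a counterexample (LHS = sin(7) ≈ 0.657, RHS = sin(5) + sin(2) ≈ -0.04963), but it's lexicographically larger.

Answer: (m, n) = (1, 1)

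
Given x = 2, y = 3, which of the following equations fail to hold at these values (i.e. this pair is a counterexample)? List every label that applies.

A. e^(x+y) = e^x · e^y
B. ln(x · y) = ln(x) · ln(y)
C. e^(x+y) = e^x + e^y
Evaluating each claim at the given values:
A. LHS = e^5 ≈ 148.4, RHS = e^5 ≈ 148.4 → holds here (LHS = RHS)
B. LHS = ln(6) ≈ 1.792, RHS = ln(2)·ln(3) ≈ 0.7615 → fails here (LHS ≠ RHS)
C. LHS = e^5 ≈ 148.4, RHS = e^2 + e^3 ≈ 27.47 → fails here (LHS ≠ RHS)

Answer: B, C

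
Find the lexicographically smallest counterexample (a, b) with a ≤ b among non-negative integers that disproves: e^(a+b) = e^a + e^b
(a, b) = (0, 0)

Substituting (0, 0) into the claim:
LHS = e^(0+0) = 1
RHS = e^0 + e^0 = 2

Since LHS ≠ RHS, this pair disproves the claim, and no lexicographically smaller pair (a ≤ b, non-negative integers) does.

For instance (1, 6) is also a counterexample (LHS = e^7 ≈ 1097, RHS = e + e^6 ≈ 406.1), but it's lexicographically larger.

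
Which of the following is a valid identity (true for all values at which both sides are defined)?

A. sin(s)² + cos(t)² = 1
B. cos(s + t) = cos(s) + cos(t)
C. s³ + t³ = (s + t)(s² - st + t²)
C

A: fails at (2, 4) — LHS = cos(4)² + sin(2)² ≈ 1.254, RHS = 1.
B: fails at (4, 6) — LHS = cos(10) ≈ -0.8391, RHS = cos(4) + cos(6) ≈ 0.3065.
C: holds — e.g. at (2, 5), both sides equal 133.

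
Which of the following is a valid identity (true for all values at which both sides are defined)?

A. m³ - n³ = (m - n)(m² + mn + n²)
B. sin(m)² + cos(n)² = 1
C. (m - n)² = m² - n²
A: holds — e.g. at (2, 7), both sides equal -335.
B: fails at (2, 5) — LHS = cos(5)² + sin(2)² ≈ 0.9073, RHS = 1.
C: fails at (4, 5) — LHS = 1, RHS = -9.

Answer: A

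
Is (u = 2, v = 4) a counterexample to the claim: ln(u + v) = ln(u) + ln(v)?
Yes

Substituting u = 2, v = 4:
LHS = ln(2 + 4) = ln(6) ≈ 1.792
RHS = ln(2) + ln(4) ≈ 2.079

Since LHS ≠ RHS, this pair disproves the claim.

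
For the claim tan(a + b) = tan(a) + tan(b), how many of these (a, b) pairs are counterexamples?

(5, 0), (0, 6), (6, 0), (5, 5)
1

Testing each pair:
(5, 0): LHS = tan(5) ≈ -3.381, RHS = tan(5) ≈ -3.381 → satisfies claim
(0, 6): LHS = tan(6) ≈ -0.291, RHS = tan(6) ≈ -0.291 → satisfies claim
(6, 0): LHS = tan(6) ≈ -0.291, RHS = tan(6) ≈ -0.291 → satisfies claim
(5, 5): LHS = tan(10) ≈ 0.6484, RHS = 2·tan(5) ≈ -6.761 → counterexample

That makes 1 counterexample.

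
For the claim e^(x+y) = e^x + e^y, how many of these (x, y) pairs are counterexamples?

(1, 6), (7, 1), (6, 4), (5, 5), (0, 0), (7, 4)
6

Testing each pair:
(1, 6): LHS = e^7 ≈ 1097, RHS = e + e^6 ≈ 406.1 → counterexample
(7, 1): LHS = e^8 ≈ 2981, RHS = e + e^7 ≈ 1099 → counterexample
(6, 4): LHS = e^10 ≈ 22026.5, RHS = e^4 + e^6 ≈ 458 → counterexample
(5, 5): LHS = e^10 ≈ 22026.5, RHS = 2·e^5 ≈ 296.8 → counterexample
(0, 0): LHS = 1, RHS = 2 → counterexample
(7, 4): LHS = e^11 ≈ 59874.1, RHS = e^4 + e^7 ≈ 1151 → counterexample

That makes 6 counterexamples.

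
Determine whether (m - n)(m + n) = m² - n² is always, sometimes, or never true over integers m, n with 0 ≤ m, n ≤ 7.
The identity holds for every pair in the range. For instance at (m, n) = (6, 3): both sides equal 27.

Answer: Always true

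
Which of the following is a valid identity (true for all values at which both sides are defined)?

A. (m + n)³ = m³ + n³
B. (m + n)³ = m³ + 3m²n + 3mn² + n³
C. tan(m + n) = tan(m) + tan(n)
B

A: fails at (2, 5) — LHS = 343, RHS = 133.
B: holds — e.g. at (2, 4), both sides equal 216.
C: fails at (1, 5) — LHS = tan(6) ≈ -0.291, RHS = tan(5) + tan(1) ≈ -1.823.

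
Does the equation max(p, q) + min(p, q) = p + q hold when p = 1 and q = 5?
Substituting p = 1, q = 5:

LHS = max(1, 5) + min(1, 5) = 6
RHS = 1 + 5 = 6

LHS = RHS, so the equation holds at this point.

Answer: Holds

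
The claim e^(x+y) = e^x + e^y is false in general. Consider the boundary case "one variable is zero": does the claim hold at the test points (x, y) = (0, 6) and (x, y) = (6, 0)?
No, fails at both test points

At (0, 6): LHS = e^6 ≈ 403.4 ≠ RHS = 1 + e^6 ≈ 404.4
At (6, 0): LHS = e^6 ≈ 403.4 ≠ RHS = 1 + e^6 ≈ 404.4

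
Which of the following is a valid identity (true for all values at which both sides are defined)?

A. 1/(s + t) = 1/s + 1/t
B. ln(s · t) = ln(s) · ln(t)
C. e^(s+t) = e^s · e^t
A: fails at (6, 7) — LHS = 1/13, RHS = 13/42.
B: fails at (2, 4) — LHS = ln(8) ≈ 2.079, RHS = ln(2)·ln(4) ≈ 0.9609.
C: holds — e.g. at (2, 7), both sides equal e^9 ≈ 8103.

Answer: C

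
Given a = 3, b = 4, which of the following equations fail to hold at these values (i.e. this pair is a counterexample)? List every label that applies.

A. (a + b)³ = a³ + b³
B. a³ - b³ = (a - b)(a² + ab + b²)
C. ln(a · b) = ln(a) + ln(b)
Evaluating each claim at the given values:
A. LHS = 343, RHS = 91 → fails here (LHS ≠ RHS)
B. LHS = -37, RHS = -37 → holds here (LHS = RHS)
C. LHS = ln(12) ≈ 2.485, RHS = ln(3) + ln(4) ≈ 2.485 → holds here (LHS = RHS)

Answer: A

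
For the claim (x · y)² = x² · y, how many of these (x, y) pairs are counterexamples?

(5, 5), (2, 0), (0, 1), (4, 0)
Testing each pair:
(5, 5): LHS = 625, RHS = 125 → counterexample
(2, 0): LHS = 0, RHS = 0 → satisfies claim
(0, 1): LHS = 0, RHS = 0 → satisfies claim
(4, 0): LHS = 0, RHS = 0 → satisfies claim

That makes 1 counterexample.

Answer: 1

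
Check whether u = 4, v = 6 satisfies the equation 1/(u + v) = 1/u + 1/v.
Fails

Substituting u = 4, v = 6:

LHS = 1/(4 + 6) = 1/10
RHS = 1/4 + 1/6 = 5/12

LHS ≠ RHS, so the equation does not hold at this point.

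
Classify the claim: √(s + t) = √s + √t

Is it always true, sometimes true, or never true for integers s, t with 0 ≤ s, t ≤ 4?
Sometimes true

It holds at (s, t) = (0, 2) (both sides equal √(2) ≈ 1.414), but fails at (s, t) = (1, 1) (LHS = √(2) ≈ 1.414, RHS = 2).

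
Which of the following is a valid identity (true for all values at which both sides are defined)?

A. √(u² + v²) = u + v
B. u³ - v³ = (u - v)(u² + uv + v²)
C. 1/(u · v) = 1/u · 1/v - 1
B

A: fails at (1, 2) — LHS = √(5) ≈ 2.236, RHS = 3.
B: holds — e.g. at (4, 5), both sides equal -61.
C: fails at (4, 6) — LHS = 1/24, RHS = -23/24.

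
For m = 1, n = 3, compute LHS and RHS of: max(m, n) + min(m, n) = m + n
LHS = max(1, 3) + min(1, 3) = 4
RHS = 1 + 3 = 4

LHS = RHS: the two sides agree.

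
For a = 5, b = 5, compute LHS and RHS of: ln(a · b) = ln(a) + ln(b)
LHS = ln(5 · 5) = ln(25) ≈ 3.219
RHS = ln(5) + ln(5) = 2·ln(5) ≈ 3.219

LHS = RHS: the two sides agree.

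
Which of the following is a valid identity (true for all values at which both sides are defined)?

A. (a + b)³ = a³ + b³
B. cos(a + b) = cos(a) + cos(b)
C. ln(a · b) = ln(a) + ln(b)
C

A: fails at (4, 4) — LHS = 512, RHS = 128.
B: fails at (2, 3) — LHS = cos(5) ≈ 0.2837, RHS = cos(3) + cos(2) ≈ -1.406.
C: holds — e.g. at (5, 5), both sides equal ln(25) ≈ 3.219.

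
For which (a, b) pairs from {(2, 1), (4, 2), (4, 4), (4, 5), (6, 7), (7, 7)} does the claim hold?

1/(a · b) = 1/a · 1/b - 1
Testing each pair:
(2, 1): LHS = 1/2, RHS = -1/2 → fails
(4, 2): LHS = 1/8, RHS = -7/8 → fails
(4, 4): LHS = 1/16, RHS = -15/16 → fails
(4, 5): LHS = 1/20, RHS = -19/20 → fails
(6, 7): LHS = 1/42, RHS = -41/42 → fails
(7, 7): LHS = 1/49, RHS = -48/49 → fails

No pair satisfies the claim.

Answer: None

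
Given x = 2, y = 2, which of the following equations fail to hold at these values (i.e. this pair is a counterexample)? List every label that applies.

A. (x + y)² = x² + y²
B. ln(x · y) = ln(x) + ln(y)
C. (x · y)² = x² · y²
A

Evaluating each claim at the given values:
A. LHS = 16, RHS = 8 → fails here (LHS ≠ RHS)
B. LHS = ln(4) ≈ 1.386, RHS = 2·ln(2) ≈ 1.386 → holds here (LHS = RHS)
C. LHS = 16, RHS = 16 → holds here (LHS = RHS)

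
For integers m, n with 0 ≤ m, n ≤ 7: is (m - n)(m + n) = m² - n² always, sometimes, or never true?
Always true

The identity holds for every pair in the range. For instance at (m, n) = (0, 7): both sides equal -49.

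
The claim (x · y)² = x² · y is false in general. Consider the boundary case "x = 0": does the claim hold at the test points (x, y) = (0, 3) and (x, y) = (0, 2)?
At (0, 3): LHS = 0, RHS = 0 → equal
At (0, 2): LHS = 0, RHS = 0 → equal

So the claim does hold at both of these boundary points, even though it is not an identity.

Answer: Yes, holds at both test points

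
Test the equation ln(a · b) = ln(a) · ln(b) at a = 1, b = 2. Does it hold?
Fails

Substituting a = 1, b = 2:

LHS = ln(1 · 2) = ln(2) ≈ 0.6931
RHS = ln(1) · ln(2) = 0

LHS ≠ RHS, so the equation does not hold at this point.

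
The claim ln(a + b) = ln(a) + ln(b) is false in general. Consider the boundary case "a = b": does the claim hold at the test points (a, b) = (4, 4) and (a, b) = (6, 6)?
At (4, 4): LHS = ln(8) ≈ 2.079 ≠ RHS = 2·ln(4) ≈ 2.773
At (6, 6): LHS = ln(12) ≈ 2.485 ≠ RHS = 2·ln(6) ≈ 3.584

Answer: No, fails at both test points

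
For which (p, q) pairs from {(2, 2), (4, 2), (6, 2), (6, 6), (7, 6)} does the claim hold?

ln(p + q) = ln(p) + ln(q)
(2, 2)

Testing each pair:
(2, 2): LHS = ln(4) ≈ 1.386, RHS = 2·ln(2) ≈ 1.386 → holds
(4, 2): LHS = ln(6) ≈ 1.792, RHS = ln(2) + ln(4) ≈ 2.079 → fails
(6, 2): LHS = ln(8) ≈ 2.079, RHS = ln(2) + ln(6) ≈ 2.485 → fails
(6, 6): LHS = ln(12) ≈ 2.485, RHS = 2·ln(6) ≈ 3.584 → fails
(7, 6): LHS = ln(13) ≈ 2.565, RHS = ln(6) + ln(7) ≈ 3.738 → fails

1 of 5 pairs satisfies the claim.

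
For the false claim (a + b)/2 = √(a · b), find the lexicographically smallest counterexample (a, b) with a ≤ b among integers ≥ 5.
(a, b) = (5, 6)

Substituting (5, 6) into the claim:
LHS = (5 + 6)/2 = 11/2
RHS = √(5 · 6) = √(30) ≈ 5.477

Since LHS ≠ RHS, this pair disproves the claim, and no lexicographically smaller pair (a ≤ b, integers ≥ 5) does.

For instance (7, 9) is also a counterexample (LHS = 8, RHS = 3·√(7) ≈ 7.937), but it's lexicographically larger.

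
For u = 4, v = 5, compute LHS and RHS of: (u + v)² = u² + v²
LHS = (4 + 5)² = 81
RHS = 4² + 5² = 41

LHS ≠ RHS, so the equation does not hold here.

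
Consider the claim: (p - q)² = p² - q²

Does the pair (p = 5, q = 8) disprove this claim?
Yes

Substituting p = 5, q = 8:
LHS = (5 - 8)² = 9
RHS = 5² - 8² = -39

Since LHS ≠ RHS, this pair disproves the claim.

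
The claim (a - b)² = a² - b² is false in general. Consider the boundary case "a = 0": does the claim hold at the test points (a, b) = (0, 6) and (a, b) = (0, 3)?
No, fails at both test points

At (0, 6): LHS = 36 ≠ RHS = -36
At (0, 3): LHS = 9 ≠ RHS = -9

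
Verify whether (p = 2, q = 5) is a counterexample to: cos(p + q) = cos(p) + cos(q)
Substituting p = 2, q = 5:
LHS = cos(2 + 5) = cos(7) ≈ 0.7539
RHS = cos(2) + cos(5) ≈ -0.1325

Since LHS ≠ RHS, this pair disproves the claim.

Answer: Yes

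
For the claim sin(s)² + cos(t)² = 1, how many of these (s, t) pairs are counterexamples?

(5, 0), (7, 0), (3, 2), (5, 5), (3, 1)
Testing each pair:
(5, 0): LHS = sin(5)² + 1 ≈ 1.92, RHS = 1 → counterexample
(7, 0): LHS = sin(7)² + 1 ≈ 1.432, RHS = 1 → counterexample
(3, 2): LHS = sin(3)² + cos(2)² ≈ 0.1931, RHS = 1 → counterexample
(5, 5): LHS = cos(5)² + sin(5)² = 1, RHS = 1 → satisfies claim
(3, 1): LHS = sin(3)² + cos(1)² ≈ 0.3118, RHS = 1 → counterexample

That makes 4 counterexamples.

Answer: 4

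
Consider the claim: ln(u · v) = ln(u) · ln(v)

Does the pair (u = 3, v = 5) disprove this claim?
Substituting u = 3, v = 5:
LHS = ln(3 · 5) = ln(15) ≈ 2.708
RHS = ln(3) · ln(5) ≈ 1.768

Since LHS ≠ RHS, this pair disproves the claim.

Answer: Yes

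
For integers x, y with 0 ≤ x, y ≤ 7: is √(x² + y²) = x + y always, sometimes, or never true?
It holds at (x, y) = (0, 4) (both sides equal 4), but fails at (x, y) = (5, 7) (LHS = √(74) ≈ 8.602, RHS = 12).

Answer: Sometimes true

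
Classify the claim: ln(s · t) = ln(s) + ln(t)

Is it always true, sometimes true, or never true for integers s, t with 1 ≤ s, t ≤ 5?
Always true

The identity holds for every pair in the range. For instance at (s, t) = (1, 3): both sides equal ln(3) ≈ 1.099.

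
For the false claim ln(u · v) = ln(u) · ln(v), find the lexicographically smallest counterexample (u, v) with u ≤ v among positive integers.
(u, v) = (1, 2)

At (1, 1): both sides equal 0, so it holds there.

Substituting (1, 2) into the claim:
LHS = ln(1 · 2) = ln(2) ≈ 0.6931
RHS = ln(1) · ln(2) = 0

Since LHS ≠ RHS, this pair disproves the claim, and no lexicographically smaller pair (u ≤ v, positive integers) does.

For instance (7, 8) is also a counterexample (LHS = ln(56) ≈ 4.025, RHS = ln(7)·ln(8) ≈ 4.046), but it's lexicographically larger.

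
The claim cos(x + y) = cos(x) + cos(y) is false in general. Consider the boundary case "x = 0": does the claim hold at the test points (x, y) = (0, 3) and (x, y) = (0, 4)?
At (0, 3): LHS = cos(3) ≈ -0.99 ≠ RHS = cos(3) + 1 ≈ 0.01001
At (0, 4): LHS = cos(4) ≈ -0.6536 ≠ RHS = cos(4) + 1 ≈ 0.3464

Answer: No, fails at both test points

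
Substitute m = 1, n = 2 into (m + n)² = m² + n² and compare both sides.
LHS = (1 + 2)² = 9
RHS = 1² + 2² = 5

LHS ≠ RHS, so the equation does not hold here.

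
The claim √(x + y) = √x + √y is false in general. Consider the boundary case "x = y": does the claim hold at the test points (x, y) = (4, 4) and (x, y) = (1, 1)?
No, fails at both test points

At (4, 4): LHS = 2·√(2) ≈ 2.828 ≠ RHS = 4
At (1, 1): LHS = √(2) ≈ 1.414 ≠ RHS = 2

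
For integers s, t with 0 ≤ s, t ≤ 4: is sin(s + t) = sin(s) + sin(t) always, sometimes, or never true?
It holds at (s, t) = (0, 3) (both sides equal sin(3) ≈ 0.1411), but fails at (s, t) = (1, 3) (LHS = sin(4) ≈ -0.7568, RHS = sin(3) + sin(1) ≈ 0.9826).

Answer: Sometimes true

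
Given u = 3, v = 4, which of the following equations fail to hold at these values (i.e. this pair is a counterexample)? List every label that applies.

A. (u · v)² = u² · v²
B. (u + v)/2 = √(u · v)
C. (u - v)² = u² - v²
Evaluating each claim at the given values:
A. LHS = 144, RHS = 144 → holds here (LHS = RHS)
B. LHS = 7/2, RHS = 2·√(3) ≈ 3.464 → fails here (LHS ≠ RHS)
C. LHS = 1, RHS = -7 → fails here (LHS ≠ RHS)

Answer: B, C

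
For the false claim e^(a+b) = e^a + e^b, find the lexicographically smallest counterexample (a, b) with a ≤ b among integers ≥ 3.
(a, b) = (3, 3)

Substituting (3, 3) into the claim:
LHS = e^(3+3) = e^6 ≈ 403.4
RHS = e^3 + e^3 = 2·e^3 ≈ 40.17

Since LHS ≠ RHS, this pair disproves the claim, and no lexicographically smaller pair (a ≤ b, integers ≥ 3) does.

For instance (6, 9) is also a counterexample (LHS = e^15 ≈ 3269017.4, RHS = e^6 + e^9 ≈ 8507), but it's lexicographically larger.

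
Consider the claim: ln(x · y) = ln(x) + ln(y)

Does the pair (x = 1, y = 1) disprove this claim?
No

Substituting x = 1, y = 1:
LHS = ln(1 · 1) = 0
RHS = ln(1) + ln(1) = 0

The sides agree, so this pair does not disprove the claim.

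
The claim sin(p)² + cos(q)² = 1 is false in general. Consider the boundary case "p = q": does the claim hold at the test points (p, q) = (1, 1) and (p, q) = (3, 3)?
At (1, 1): LHS = cos(1)² + sin(1)² = 1, RHS = 1 → equal
At (3, 3): LHS = sin(3)² + cos(3)² = 1, RHS = 1 → equal

So the claim does hold at both of these boundary points, even though it is not an identity.

Answer: Yes, holds at both test points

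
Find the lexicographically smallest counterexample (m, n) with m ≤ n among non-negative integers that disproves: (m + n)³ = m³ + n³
Substituting (1, 1) into the claim:
LHS = (1 + 1)³ = 8
RHS = 1³ + 1³ = 2

Since LHS ≠ RHS, this pair disproves the claim, and no lexicographically smaller pair (m ≤ n, non-negative integers) does.

For instance (3, 4) is also a counterexample (LHS = 343, RHS = 91), but it's lexicographically larger.

Answer: (m, n) = (1, 1)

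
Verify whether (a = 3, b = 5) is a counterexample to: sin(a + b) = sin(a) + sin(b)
Yes

Substituting a = 3, b = 5:
LHS = sin(3 + 5) = sin(8) ≈ 0.9894
RHS = sin(3) + sin(5) ≈ -0.8178

Since LHS ≠ RHS, this pair disproves the claim.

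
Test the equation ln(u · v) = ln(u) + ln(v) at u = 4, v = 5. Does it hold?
Holds

Substituting u = 4, v = 5:

LHS = ln(4 · 5) = ln(20) ≈ 2.996
RHS = ln(4) + ln(5) ≈ 2.996

LHS = RHS, so the equation holds at this point.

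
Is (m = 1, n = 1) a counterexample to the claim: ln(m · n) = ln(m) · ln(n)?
Substituting m = 1, n = 1:
LHS = ln(1 · 1) = 0
RHS = ln(1) · ln(1) = 0

The sides agree, so this pair does not disprove the claim.

Answer: No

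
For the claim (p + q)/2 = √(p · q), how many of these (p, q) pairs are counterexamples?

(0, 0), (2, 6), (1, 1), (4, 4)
1

Testing each pair:
(0, 0): LHS = 0, RHS = 0 → satisfies claim
(2, 6): LHS = 4, RHS = 2·√(3) ≈ 3.464 → counterexample
(1, 1): LHS = 1, RHS = 1 → satisfies claim
(4, 4): LHS = 4, RHS = 4 → satisfies claim

That makes 1 counterexample.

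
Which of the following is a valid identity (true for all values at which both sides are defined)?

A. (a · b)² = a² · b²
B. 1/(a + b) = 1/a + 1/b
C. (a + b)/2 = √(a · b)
A: holds — e.g. at (2, 4), both sides equal 64.
B: fails at (4, 5) — LHS = 1/9, RHS = 9/20.
C: fails at (0, 1) — LHS = 1/2, RHS = 0.

Answer: A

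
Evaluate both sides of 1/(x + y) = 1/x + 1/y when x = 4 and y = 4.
LHS = 1/(4 + 4) = 1/8
RHS = 1/4 + 1/4 = 1/2

LHS ≠ RHS, so the equation does not hold here.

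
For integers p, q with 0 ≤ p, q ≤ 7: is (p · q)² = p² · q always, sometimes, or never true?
Sometimes true

It holds at (p, q) = (1, 1) (both sides equal 1), but fails at (p, q) = (3, 5) (LHS = 225, RHS = 45).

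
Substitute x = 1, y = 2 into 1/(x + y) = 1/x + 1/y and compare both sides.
LHS = 1/(1 + 2) = 1/3
RHS = 1/1 + 1/2 = 3/2

LHS ≠ RHS, so the equation does not hold here.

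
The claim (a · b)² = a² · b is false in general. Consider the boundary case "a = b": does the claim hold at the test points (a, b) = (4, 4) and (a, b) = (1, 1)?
Only at (1, 1)

At (4, 4): LHS = 256 ≠ RHS = 64
At (1, 1): LHS = 1, RHS = 1 → equal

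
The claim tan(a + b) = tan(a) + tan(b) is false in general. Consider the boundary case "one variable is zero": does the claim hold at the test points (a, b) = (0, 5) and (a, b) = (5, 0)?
At (0, 5): LHS = tan(5) ≈ -3.381, RHS = tan(5) ≈ -3.381 → equal
At (5, 0): LHS = tan(5) ≈ -3.381, RHS = tan(5) ≈ -3.381 → equal

So the claim does hold at both of these boundary points, even though it is not an identity.

Answer: Yes, holds at both test points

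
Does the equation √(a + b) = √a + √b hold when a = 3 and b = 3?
Fails

Substituting a = 3, b = 3:

LHS = √(3 + 3) = √(6) ≈ 2.449
RHS = √3 + √3 = 2·√(3) ≈ 3.464

LHS ≠ RHS, so the equation does not hold at this point.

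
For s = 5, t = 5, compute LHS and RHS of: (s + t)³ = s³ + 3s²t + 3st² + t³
LHS = (5 + 5)³ = 1000
RHS = 5³ + 3·5²·5 + 3·5·5² + 5³ = 1000

LHS = RHS: the two sides agree.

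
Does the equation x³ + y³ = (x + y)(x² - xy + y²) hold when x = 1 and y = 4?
Holds

Substituting x = 1, y = 4:

LHS = 1³ + 4³ = 65
RHS = (1 + 4)(1² - 1·4 + 4²) = 65

LHS = RHS, so the equation holds at this point.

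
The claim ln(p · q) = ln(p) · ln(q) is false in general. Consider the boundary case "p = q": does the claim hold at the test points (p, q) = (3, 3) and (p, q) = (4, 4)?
No, fails at both test points

At (3, 3): LHS = ln(9) ≈ 2.197 ≠ RHS = ln(3)² ≈ 1.207
At (4, 4): LHS = ln(16) ≈ 2.773 ≠ RHS = ln(4)² ≈ 1.922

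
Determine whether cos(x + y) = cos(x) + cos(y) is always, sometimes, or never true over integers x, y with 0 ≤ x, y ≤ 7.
Never true

The claim fails for every pair in the range. For instance at (x, y) = (3, 1): LHS = cos(4) ≈ -0.6536, RHS = cos(3) + cos(1) ≈ -0.4497.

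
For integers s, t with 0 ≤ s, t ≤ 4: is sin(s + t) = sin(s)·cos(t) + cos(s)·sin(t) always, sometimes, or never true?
The identity holds for every pair in the range. For instance at (s, t) = (1, 3): both sides equal sin(4) ≈ -0.7568.

Answer: Always true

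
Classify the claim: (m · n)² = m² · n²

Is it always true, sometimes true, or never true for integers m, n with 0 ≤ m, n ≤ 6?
Always true

The identity holds for every pair in the range. For instance at (m, n) = (4, 5): both sides equal 400.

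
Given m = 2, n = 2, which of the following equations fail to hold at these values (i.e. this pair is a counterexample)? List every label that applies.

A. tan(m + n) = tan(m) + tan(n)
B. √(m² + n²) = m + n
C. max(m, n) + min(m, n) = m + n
A, B

Evaluating each claim at the given values:
A. LHS = tan(4) ≈ 1.158, RHS = 2·tan(2) ≈ -4.37 → fails here (LHS ≠ RHS)
B. LHS = 2·√(2) ≈ 2.828, RHS = 4 → fails here (LHS ≠ RHS)
C. LHS = 4, RHS = 4 → holds here (LHS = RHS)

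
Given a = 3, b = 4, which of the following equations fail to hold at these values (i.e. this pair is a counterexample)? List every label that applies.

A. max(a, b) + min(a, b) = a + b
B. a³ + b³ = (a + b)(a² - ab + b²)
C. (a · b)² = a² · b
C

Evaluating each claim at the given values:
A. LHS = 7, RHS = 7 → holds here (LHS = RHS)
B. LHS = 91, RHS = 91 → holds here (LHS = RHS)
C. LHS = 144, RHS = 36 → fails here (LHS ≠ RHS)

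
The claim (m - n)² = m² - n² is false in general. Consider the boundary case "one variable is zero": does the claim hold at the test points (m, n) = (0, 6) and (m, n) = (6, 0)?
Only at (6, 0)

At (0, 6): LHS = 36 ≠ RHS = -36
At (6, 0): LHS = 36, RHS = 36 → equal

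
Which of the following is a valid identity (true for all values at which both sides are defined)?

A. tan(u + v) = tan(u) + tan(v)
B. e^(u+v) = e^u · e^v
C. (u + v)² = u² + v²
B

A: fails at (4, 5) — LHS = tan(9) ≈ -0.4523, RHS = tan(5) + tan(4) ≈ -2.223.
B: holds — e.g. at (5, 5), both sides equal e^10 ≈ 22026.5.
C: fails at (1, 4) — LHS = 25, RHS = 17.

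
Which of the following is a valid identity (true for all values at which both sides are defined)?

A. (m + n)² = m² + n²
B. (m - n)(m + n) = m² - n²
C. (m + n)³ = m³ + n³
A: fails at (6, 7) — LHS = 169, RHS = 85.
B: holds — e.g. at (1, 4), both sides equal -15.
C: fails at (2, 2) — LHS = 64, RHS = 16.

Answer: B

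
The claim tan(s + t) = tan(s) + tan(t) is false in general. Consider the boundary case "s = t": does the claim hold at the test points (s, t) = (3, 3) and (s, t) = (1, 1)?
At (3, 3): LHS = tan(6) ≈ -0.291 ≠ RHS = 2·tan(3) ≈ -0.2851
At (1, 1): LHS = tan(2) ≈ -2.185 ≠ RHS = 2·tan(1) ≈ 3.115

Answer: No, fails at both test points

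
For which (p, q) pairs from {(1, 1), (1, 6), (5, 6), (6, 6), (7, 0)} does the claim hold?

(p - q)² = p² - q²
(1, 1), (6, 6), (7, 0)

Testing each pair:
(1, 1): LHS = 0, RHS = 0 → holds
(1, 6): LHS = 25, RHS = -35 → fails
(5, 6): LHS = 1, RHS = -11 → fails
(6, 6): LHS = 0, RHS = 0 → holds
(7, 0): LHS = 49, RHS = 49 → holds

3 of 5 pairs satisfy the claim.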